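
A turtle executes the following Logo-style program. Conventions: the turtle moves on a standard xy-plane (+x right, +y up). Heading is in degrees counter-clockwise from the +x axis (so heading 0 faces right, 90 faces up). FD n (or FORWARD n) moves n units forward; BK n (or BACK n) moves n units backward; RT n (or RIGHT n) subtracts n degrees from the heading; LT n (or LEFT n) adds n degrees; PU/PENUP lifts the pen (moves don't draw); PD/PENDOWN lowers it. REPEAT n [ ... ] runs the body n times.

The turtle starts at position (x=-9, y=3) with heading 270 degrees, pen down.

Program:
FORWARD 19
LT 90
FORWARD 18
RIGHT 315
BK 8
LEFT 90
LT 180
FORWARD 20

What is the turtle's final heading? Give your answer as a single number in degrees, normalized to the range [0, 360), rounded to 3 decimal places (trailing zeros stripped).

Executing turtle program step by step:
Start: pos=(-9,3), heading=270, pen down
FD 19: (-9,3) -> (-9,-16) [heading=270, draw]
LT 90: heading 270 -> 0
FD 18: (-9,-16) -> (9,-16) [heading=0, draw]
RT 315: heading 0 -> 45
BK 8: (9,-16) -> (3.343,-21.657) [heading=45, draw]
LT 90: heading 45 -> 135
LT 180: heading 135 -> 315
FD 20: (3.343,-21.657) -> (17.485,-35.799) [heading=315, draw]
Final: pos=(17.485,-35.799), heading=315, 4 segment(s) drawn

Answer: 315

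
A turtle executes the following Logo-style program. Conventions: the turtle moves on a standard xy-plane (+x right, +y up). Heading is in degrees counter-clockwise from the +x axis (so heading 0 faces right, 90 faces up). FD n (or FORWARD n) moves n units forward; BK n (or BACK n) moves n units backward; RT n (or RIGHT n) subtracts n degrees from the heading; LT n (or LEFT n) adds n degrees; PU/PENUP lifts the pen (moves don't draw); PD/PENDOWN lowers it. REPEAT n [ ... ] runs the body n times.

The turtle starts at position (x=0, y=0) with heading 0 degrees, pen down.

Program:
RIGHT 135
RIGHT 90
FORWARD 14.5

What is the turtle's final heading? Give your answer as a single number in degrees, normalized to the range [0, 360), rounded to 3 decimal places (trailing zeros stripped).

Executing turtle program step by step:
Start: pos=(0,0), heading=0, pen down
RT 135: heading 0 -> 225
RT 90: heading 225 -> 135
FD 14.5: (0,0) -> (-10.253,10.253) [heading=135, draw]
Final: pos=(-10.253,10.253), heading=135, 1 segment(s) drawn

Answer: 135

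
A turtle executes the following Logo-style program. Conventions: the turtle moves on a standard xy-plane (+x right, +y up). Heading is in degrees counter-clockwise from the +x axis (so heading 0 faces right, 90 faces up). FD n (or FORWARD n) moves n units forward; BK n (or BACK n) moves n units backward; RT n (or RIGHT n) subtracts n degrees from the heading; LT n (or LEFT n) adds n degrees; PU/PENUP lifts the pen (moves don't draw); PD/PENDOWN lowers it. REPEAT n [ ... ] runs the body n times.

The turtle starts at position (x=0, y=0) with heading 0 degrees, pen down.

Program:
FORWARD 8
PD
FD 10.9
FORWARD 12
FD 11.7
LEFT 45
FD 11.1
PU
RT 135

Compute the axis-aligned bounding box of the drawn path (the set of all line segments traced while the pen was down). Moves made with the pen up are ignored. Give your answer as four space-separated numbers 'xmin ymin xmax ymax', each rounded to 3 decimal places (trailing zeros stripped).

Answer: 0 0 50.449 7.849

Derivation:
Executing turtle program step by step:
Start: pos=(0,0), heading=0, pen down
FD 8: (0,0) -> (8,0) [heading=0, draw]
PD: pen down
FD 10.9: (8,0) -> (18.9,0) [heading=0, draw]
FD 12: (18.9,0) -> (30.9,0) [heading=0, draw]
FD 11.7: (30.9,0) -> (42.6,0) [heading=0, draw]
LT 45: heading 0 -> 45
FD 11.1: (42.6,0) -> (50.449,7.849) [heading=45, draw]
PU: pen up
RT 135: heading 45 -> 270
Final: pos=(50.449,7.849), heading=270, 5 segment(s) drawn

Segment endpoints: x in {0, 8, 18.9, 30.9, 42.6, 50.449}, y in {0, 7.849}
xmin=0, ymin=0, xmax=50.449, ymax=7.849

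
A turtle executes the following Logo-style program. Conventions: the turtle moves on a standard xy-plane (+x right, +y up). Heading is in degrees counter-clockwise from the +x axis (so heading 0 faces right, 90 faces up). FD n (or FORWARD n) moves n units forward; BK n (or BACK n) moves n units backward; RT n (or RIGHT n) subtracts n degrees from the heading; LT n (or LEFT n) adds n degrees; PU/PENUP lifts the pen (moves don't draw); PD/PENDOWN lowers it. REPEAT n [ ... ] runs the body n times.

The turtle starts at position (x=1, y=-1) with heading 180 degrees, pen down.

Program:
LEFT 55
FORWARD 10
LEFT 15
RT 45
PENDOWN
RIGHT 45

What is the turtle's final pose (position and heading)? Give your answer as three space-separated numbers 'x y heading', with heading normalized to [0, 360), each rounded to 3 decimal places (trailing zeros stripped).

Answer: -4.736 -9.192 160

Derivation:
Executing turtle program step by step:
Start: pos=(1,-1), heading=180, pen down
LT 55: heading 180 -> 235
FD 10: (1,-1) -> (-4.736,-9.192) [heading=235, draw]
LT 15: heading 235 -> 250
RT 45: heading 250 -> 205
PD: pen down
RT 45: heading 205 -> 160
Final: pos=(-4.736,-9.192), heading=160, 1 segment(s) drawn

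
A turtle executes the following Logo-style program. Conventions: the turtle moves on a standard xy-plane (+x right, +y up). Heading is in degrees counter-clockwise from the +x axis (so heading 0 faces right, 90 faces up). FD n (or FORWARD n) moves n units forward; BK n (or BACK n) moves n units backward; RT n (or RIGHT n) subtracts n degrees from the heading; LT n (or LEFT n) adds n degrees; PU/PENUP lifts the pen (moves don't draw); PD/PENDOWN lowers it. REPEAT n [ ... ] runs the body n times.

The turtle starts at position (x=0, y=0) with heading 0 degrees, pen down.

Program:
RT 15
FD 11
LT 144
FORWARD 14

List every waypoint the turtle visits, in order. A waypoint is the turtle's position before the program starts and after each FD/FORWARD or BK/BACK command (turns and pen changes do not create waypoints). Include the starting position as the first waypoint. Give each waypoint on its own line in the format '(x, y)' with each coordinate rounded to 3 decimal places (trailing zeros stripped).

Executing turtle program step by step:
Start: pos=(0,0), heading=0, pen down
RT 15: heading 0 -> 345
FD 11: (0,0) -> (10.625,-2.847) [heading=345, draw]
LT 144: heading 345 -> 129
FD 14: (10.625,-2.847) -> (1.815,8.033) [heading=129, draw]
Final: pos=(1.815,8.033), heading=129, 2 segment(s) drawn
Waypoints (3 total):
(0, 0)
(10.625, -2.847)
(1.815, 8.033)

Answer: (0, 0)
(10.625, -2.847)
(1.815, 8.033)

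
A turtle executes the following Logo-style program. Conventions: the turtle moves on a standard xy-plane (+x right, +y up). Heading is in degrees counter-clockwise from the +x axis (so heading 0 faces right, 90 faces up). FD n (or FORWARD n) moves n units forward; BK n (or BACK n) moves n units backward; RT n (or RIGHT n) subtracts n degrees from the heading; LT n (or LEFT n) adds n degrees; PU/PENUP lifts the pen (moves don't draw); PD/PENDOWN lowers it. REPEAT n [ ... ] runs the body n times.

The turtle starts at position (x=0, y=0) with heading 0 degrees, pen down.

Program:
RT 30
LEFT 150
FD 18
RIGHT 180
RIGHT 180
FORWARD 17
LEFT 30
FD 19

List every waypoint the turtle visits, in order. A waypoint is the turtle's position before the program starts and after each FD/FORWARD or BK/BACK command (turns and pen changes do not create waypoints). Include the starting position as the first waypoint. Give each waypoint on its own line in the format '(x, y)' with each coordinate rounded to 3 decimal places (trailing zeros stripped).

Answer: (0, 0)
(-9, 15.588)
(-17.5, 30.311)
(-33.954, 39.811)

Derivation:
Executing turtle program step by step:
Start: pos=(0,0), heading=0, pen down
RT 30: heading 0 -> 330
LT 150: heading 330 -> 120
FD 18: (0,0) -> (-9,15.588) [heading=120, draw]
RT 180: heading 120 -> 300
RT 180: heading 300 -> 120
FD 17: (-9,15.588) -> (-17.5,30.311) [heading=120, draw]
LT 30: heading 120 -> 150
FD 19: (-17.5,30.311) -> (-33.954,39.811) [heading=150, draw]
Final: pos=(-33.954,39.811), heading=150, 3 segment(s) drawn
Waypoints (4 total):
(0, 0)
(-9, 15.588)
(-17.5, 30.311)
(-33.954, 39.811)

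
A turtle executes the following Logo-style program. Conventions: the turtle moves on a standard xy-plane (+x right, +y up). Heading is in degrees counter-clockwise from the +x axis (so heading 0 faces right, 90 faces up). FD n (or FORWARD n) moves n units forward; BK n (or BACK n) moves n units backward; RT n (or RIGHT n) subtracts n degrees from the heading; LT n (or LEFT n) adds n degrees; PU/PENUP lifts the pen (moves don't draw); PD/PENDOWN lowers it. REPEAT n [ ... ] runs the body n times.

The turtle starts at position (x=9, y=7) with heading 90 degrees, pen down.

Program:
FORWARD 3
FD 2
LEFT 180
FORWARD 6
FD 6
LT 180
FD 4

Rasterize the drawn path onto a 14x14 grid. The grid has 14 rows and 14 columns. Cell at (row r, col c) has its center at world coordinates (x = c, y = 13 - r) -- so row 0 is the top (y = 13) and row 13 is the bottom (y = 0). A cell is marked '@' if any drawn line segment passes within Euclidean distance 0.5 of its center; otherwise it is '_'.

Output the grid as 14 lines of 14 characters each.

Answer: ______________
_________@____
_________@____
_________@____
_________@____
_________@____
_________@____
_________@____
_________@____
_________@____
_________@____
_________@____
_________@____
_________@____

Derivation:
Segment 0: (9,7) -> (9,10)
Segment 1: (9,10) -> (9,12)
Segment 2: (9,12) -> (9,6)
Segment 3: (9,6) -> (9,0)
Segment 4: (9,0) -> (9,4)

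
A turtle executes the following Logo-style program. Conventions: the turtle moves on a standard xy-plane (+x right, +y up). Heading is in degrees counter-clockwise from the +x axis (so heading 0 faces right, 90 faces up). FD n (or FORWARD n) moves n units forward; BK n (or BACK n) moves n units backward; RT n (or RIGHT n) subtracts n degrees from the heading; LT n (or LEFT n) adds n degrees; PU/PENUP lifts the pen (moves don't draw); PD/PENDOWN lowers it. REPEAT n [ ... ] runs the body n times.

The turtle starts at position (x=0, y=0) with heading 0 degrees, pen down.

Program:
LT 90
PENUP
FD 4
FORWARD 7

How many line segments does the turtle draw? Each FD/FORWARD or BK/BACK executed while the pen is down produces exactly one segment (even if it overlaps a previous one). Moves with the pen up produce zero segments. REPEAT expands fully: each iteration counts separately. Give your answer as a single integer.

Answer: 0

Derivation:
Executing turtle program step by step:
Start: pos=(0,0), heading=0, pen down
LT 90: heading 0 -> 90
PU: pen up
FD 4: (0,0) -> (0,4) [heading=90, move]
FD 7: (0,4) -> (0,11) [heading=90, move]
Final: pos=(0,11), heading=90, 0 segment(s) drawn
Segments drawn: 0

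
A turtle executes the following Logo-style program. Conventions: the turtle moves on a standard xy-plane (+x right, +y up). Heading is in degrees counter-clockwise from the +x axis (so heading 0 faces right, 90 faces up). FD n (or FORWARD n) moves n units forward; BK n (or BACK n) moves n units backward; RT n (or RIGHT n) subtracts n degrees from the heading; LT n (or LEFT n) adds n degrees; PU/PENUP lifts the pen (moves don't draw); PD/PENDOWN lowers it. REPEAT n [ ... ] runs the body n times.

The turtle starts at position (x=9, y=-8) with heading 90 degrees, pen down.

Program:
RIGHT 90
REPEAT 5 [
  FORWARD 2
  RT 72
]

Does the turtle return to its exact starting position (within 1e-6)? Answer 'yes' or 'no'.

Answer: yes

Derivation:
Executing turtle program step by step:
Start: pos=(9,-8), heading=90, pen down
RT 90: heading 90 -> 0
REPEAT 5 [
  -- iteration 1/5 --
  FD 2: (9,-8) -> (11,-8) [heading=0, draw]
  RT 72: heading 0 -> 288
  -- iteration 2/5 --
  FD 2: (11,-8) -> (11.618,-9.902) [heading=288, draw]
  RT 72: heading 288 -> 216
  -- iteration 3/5 --
  FD 2: (11.618,-9.902) -> (10,-11.078) [heading=216, draw]
  RT 72: heading 216 -> 144
  -- iteration 4/5 --
  FD 2: (10,-11.078) -> (8.382,-9.902) [heading=144, draw]
  RT 72: heading 144 -> 72
  -- iteration 5/5 --
  FD 2: (8.382,-9.902) -> (9,-8) [heading=72, draw]
  RT 72: heading 72 -> 0
]
Final: pos=(9,-8), heading=0, 5 segment(s) drawn

Start position: (9, -8)
Final position: (9, -8)
Distance = 0; < 1e-6 -> CLOSED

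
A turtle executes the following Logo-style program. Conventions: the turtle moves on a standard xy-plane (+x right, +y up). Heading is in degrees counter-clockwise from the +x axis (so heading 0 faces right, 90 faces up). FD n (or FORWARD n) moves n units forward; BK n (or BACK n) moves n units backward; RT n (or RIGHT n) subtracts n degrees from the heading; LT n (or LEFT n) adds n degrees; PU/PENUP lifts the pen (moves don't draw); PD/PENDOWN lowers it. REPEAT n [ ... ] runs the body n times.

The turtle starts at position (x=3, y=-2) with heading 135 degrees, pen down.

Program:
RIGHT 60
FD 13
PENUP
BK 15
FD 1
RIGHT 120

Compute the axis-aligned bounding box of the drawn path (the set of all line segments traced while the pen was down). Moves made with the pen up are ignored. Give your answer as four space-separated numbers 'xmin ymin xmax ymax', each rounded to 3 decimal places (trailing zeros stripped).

Answer: 3 -2 6.365 10.557

Derivation:
Executing turtle program step by step:
Start: pos=(3,-2), heading=135, pen down
RT 60: heading 135 -> 75
FD 13: (3,-2) -> (6.365,10.557) [heading=75, draw]
PU: pen up
BK 15: (6.365,10.557) -> (2.482,-3.932) [heading=75, move]
FD 1: (2.482,-3.932) -> (2.741,-2.966) [heading=75, move]
RT 120: heading 75 -> 315
Final: pos=(2.741,-2.966), heading=315, 1 segment(s) drawn

Segment endpoints: x in {3, 6.365}, y in {-2, 10.557}
xmin=3, ymin=-2, xmax=6.365, ymax=10.557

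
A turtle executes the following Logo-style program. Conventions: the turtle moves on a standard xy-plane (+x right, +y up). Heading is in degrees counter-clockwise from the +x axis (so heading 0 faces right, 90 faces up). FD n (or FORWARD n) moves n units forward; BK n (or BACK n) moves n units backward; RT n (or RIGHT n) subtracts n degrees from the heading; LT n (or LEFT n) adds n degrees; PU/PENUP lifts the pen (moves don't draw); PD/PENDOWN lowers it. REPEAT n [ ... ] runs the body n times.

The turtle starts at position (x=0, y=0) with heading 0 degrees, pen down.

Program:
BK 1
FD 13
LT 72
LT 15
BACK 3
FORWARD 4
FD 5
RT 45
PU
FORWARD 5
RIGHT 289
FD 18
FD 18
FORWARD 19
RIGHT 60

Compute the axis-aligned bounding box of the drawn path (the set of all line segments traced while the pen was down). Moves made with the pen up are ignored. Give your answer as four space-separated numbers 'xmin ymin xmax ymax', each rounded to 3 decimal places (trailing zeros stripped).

Executing turtle program step by step:
Start: pos=(0,0), heading=0, pen down
BK 1: (0,0) -> (-1,0) [heading=0, draw]
FD 13: (-1,0) -> (12,0) [heading=0, draw]
LT 72: heading 0 -> 72
LT 15: heading 72 -> 87
BK 3: (12,0) -> (11.843,-2.996) [heading=87, draw]
FD 4: (11.843,-2.996) -> (12.052,0.999) [heading=87, draw]
FD 5: (12.052,0.999) -> (12.314,5.992) [heading=87, draw]
RT 45: heading 87 -> 42
PU: pen up
FD 5: (12.314,5.992) -> (16.03,9.337) [heading=42, move]
RT 289: heading 42 -> 113
FD 18: (16.03,9.337) -> (8.997,25.907) [heading=113, move]
FD 18: (8.997,25.907) -> (1.963,42.476) [heading=113, move]
FD 19: (1.963,42.476) -> (-5.46,59.965) [heading=113, move]
RT 60: heading 113 -> 53
Final: pos=(-5.46,59.965), heading=53, 5 segment(s) drawn

Segment endpoints: x in {-1, 0, 11.843, 12, 12.052, 12.314}, y in {-2.996, 0, 0.999, 5.992}
xmin=-1, ymin=-2.996, xmax=12.314, ymax=5.992

Answer: -1 -2.996 12.314 5.992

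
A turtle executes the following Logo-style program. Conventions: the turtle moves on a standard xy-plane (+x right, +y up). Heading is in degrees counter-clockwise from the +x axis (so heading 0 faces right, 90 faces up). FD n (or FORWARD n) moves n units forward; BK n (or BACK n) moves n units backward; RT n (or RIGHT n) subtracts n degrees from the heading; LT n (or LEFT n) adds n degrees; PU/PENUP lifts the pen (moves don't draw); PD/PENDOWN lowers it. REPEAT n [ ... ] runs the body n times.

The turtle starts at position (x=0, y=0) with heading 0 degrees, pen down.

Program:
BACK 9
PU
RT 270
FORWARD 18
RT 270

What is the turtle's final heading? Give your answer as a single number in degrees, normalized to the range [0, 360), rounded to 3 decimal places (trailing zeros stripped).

Answer: 180

Derivation:
Executing turtle program step by step:
Start: pos=(0,0), heading=0, pen down
BK 9: (0,0) -> (-9,0) [heading=0, draw]
PU: pen up
RT 270: heading 0 -> 90
FD 18: (-9,0) -> (-9,18) [heading=90, move]
RT 270: heading 90 -> 180
Final: pos=(-9,18), heading=180, 1 segment(s) drawn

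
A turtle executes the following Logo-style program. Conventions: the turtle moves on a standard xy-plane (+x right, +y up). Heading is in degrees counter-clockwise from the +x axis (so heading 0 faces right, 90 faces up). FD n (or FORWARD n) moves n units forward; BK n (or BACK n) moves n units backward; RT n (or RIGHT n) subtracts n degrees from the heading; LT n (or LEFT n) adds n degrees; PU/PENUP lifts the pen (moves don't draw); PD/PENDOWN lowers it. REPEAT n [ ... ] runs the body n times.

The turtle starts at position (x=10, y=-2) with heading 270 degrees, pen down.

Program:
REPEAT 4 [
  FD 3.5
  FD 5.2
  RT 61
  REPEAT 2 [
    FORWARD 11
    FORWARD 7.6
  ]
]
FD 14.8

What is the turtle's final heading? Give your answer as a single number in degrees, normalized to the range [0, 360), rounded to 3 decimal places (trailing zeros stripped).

Executing turtle program step by step:
Start: pos=(10,-2), heading=270, pen down
REPEAT 4 [
  -- iteration 1/4 --
  FD 3.5: (10,-2) -> (10,-5.5) [heading=270, draw]
  FD 5.2: (10,-5.5) -> (10,-10.7) [heading=270, draw]
  RT 61: heading 270 -> 209
  REPEAT 2 [
    -- iteration 1/2 --
    FD 11: (10,-10.7) -> (0.379,-16.033) [heading=209, draw]
    FD 7.6: (0.379,-16.033) -> (-6.268,-19.717) [heading=209, draw]
    -- iteration 2/2 --
    FD 11: (-6.268,-19.717) -> (-15.889,-25.05) [heading=209, draw]
    FD 7.6: (-15.889,-25.05) -> (-22.536,-28.735) [heading=209, draw]
  ]
  -- iteration 2/4 --
  FD 3.5: (-22.536,-28.735) -> (-25.597,-30.432) [heading=209, draw]
  FD 5.2: (-25.597,-30.432) -> (-30.145,-32.953) [heading=209, draw]
  RT 61: heading 209 -> 148
  REPEAT 2 [
    -- iteration 1/2 --
    FD 11: (-30.145,-32.953) -> (-39.474,-27.124) [heading=148, draw]
    FD 7.6: (-39.474,-27.124) -> (-45.919,-23.096) [heading=148, draw]
    -- iteration 2/2 --
    FD 11: (-45.919,-23.096) -> (-55.247,-17.267) [heading=148, draw]
    FD 7.6: (-55.247,-17.267) -> (-61.692,-13.24) [heading=148, draw]
  ]
  -- iteration 3/4 --
  FD 3.5: (-61.692,-13.24) -> (-64.661,-11.385) [heading=148, draw]
  FD 5.2: (-64.661,-11.385) -> (-69.07,-8.629) [heading=148, draw]
  RT 61: heading 148 -> 87
  REPEAT 2 [
    -- iteration 1/2 --
    FD 11: (-69.07,-8.629) -> (-68.495,2.355) [heading=87, draw]
    FD 7.6: (-68.495,2.355) -> (-68.097,9.945) [heading=87, draw]
    -- iteration 2/2 --
    FD 11: (-68.097,9.945) -> (-67.521,20.93) [heading=87, draw]
    FD 7.6: (-67.521,20.93) -> (-67.124,28.52) [heading=87, draw]
  ]
  -- iteration 4/4 --
  FD 3.5: (-67.124,28.52) -> (-66.94,32.015) [heading=87, draw]
  FD 5.2: (-66.94,32.015) -> (-66.668,37.208) [heading=87, draw]
  RT 61: heading 87 -> 26
  REPEAT 2 [
    -- iteration 1/2 --
    FD 11: (-66.668,37.208) -> (-56.781,42.03) [heading=26, draw]
    FD 7.6: (-56.781,42.03) -> (-49.951,45.361) [heading=26, draw]
    -- iteration 2/2 --
    FD 11: (-49.951,45.361) -> (-40.064,50.183) [heading=26, draw]
    FD 7.6: (-40.064,50.183) -> (-33.233,53.515) [heading=26, draw]
  ]
]
FD 14.8: (-33.233,53.515) -> (-19.931,60.003) [heading=26, draw]
Final: pos=(-19.931,60.003), heading=26, 25 segment(s) drawn

Answer: 26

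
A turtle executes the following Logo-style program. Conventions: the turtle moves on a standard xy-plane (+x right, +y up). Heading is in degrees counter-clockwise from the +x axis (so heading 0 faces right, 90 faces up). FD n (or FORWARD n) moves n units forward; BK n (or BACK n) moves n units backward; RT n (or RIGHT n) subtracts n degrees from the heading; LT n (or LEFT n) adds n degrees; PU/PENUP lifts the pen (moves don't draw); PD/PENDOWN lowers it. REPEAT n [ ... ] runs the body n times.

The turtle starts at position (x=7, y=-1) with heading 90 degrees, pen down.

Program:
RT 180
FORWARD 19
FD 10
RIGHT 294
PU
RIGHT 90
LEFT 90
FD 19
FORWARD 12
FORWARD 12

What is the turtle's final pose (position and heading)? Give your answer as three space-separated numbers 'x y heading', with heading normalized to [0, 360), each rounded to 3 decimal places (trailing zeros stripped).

Answer: 46.282 -47.49 336

Derivation:
Executing turtle program step by step:
Start: pos=(7,-1), heading=90, pen down
RT 180: heading 90 -> 270
FD 19: (7,-1) -> (7,-20) [heading=270, draw]
FD 10: (7,-20) -> (7,-30) [heading=270, draw]
RT 294: heading 270 -> 336
PU: pen up
RT 90: heading 336 -> 246
LT 90: heading 246 -> 336
FD 19: (7,-30) -> (24.357,-37.728) [heading=336, move]
FD 12: (24.357,-37.728) -> (35.32,-42.609) [heading=336, move]
FD 12: (35.32,-42.609) -> (46.282,-47.49) [heading=336, move]
Final: pos=(46.282,-47.49), heading=336, 2 segment(s) drawn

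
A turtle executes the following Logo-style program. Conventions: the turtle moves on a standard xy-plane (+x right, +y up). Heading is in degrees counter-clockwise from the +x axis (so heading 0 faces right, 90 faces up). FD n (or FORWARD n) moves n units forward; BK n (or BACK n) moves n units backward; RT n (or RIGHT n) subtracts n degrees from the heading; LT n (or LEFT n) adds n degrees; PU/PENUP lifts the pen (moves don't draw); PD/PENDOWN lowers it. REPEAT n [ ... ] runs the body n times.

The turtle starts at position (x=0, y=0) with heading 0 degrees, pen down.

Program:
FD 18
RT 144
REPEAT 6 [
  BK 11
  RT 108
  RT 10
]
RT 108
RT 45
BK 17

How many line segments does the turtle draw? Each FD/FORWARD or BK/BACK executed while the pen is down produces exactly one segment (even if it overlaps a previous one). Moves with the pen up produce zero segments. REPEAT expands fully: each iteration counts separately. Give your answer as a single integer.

Executing turtle program step by step:
Start: pos=(0,0), heading=0, pen down
FD 18: (0,0) -> (18,0) [heading=0, draw]
RT 144: heading 0 -> 216
REPEAT 6 [
  -- iteration 1/6 --
  BK 11: (18,0) -> (26.899,6.466) [heading=216, draw]
  RT 108: heading 216 -> 108
  RT 10: heading 108 -> 98
  -- iteration 2/6 --
  BK 11: (26.899,6.466) -> (28.43,-4.427) [heading=98, draw]
  RT 108: heading 98 -> 350
  RT 10: heading 350 -> 340
  -- iteration 3/6 --
  BK 11: (28.43,-4.427) -> (18.093,-0.665) [heading=340, draw]
  RT 108: heading 340 -> 232
  RT 10: heading 232 -> 222
  -- iteration 4/6 --
  BK 11: (18.093,-0.665) -> (26.268,6.695) [heading=222, draw]
  RT 108: heading 222 -> 114
  RT 10: heading 114 -> 104
  -- iteration 5/6 --
  BK 11: (26.268,6.695) -> (28.929,-3.978) [heading=104, draw]
  RT 108: heading 104 -> 356
  RT 10: heading 356 -> 346
  -- iteration 6/6 --
  BK 11: (28.929,-3.978) -> (18.256,-1.317) [heading=346, draw]
  RT 108: heading 346 -> 238
  RT 10: heading 238 -> 228
]
RT 108: heading 228 -> 120
RT 45: heading 120 -> 75
BK 17: (18.256,-1.317) -> (13.856,-17.738) [heading=75, draw]
Final: pos=(13.856,-17.738), heading=75, 8 segment(s) drawn
Segments drawn: 8

Answer: 8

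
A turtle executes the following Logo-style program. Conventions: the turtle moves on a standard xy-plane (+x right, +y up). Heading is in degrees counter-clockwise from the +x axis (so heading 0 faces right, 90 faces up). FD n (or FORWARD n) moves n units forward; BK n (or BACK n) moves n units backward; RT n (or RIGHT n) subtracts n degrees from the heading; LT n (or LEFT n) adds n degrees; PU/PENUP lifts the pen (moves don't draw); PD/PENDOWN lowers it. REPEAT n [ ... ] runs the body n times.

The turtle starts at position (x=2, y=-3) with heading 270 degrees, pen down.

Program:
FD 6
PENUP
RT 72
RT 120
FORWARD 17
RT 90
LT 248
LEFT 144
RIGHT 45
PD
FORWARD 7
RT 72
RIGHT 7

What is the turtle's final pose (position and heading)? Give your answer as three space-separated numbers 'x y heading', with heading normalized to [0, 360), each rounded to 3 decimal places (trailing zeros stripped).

Answer: 11.879 4.67 256

Derivation:
Executing turtle program step by step:
Start: pos=(2,-3), heading=270, pen down
FD 6: (2,-3) -> (2,-9) [heading=270, draw]
PU: pen up
RT 72: heading 270 -> 198
RT 120: heading 198 -> 78
FD 17: (2,-9) -> (5.534,7.629) [heading=78, move]
RT 90: heading 78 -> 348
LT 248: heading 348 -> 236
LT 144: heading 236 -> 20
RT 45: heading 20 -> 335
PD: pen down
FD 7: (5.534,7.629) -> (11.879,4.67) [heading=335, draw]
RT 72: heading 335 -> 263
RT 7: heading 263 -> 256
Final: pos=(11.879,4.67), heading=256, 2 segment(s) drawn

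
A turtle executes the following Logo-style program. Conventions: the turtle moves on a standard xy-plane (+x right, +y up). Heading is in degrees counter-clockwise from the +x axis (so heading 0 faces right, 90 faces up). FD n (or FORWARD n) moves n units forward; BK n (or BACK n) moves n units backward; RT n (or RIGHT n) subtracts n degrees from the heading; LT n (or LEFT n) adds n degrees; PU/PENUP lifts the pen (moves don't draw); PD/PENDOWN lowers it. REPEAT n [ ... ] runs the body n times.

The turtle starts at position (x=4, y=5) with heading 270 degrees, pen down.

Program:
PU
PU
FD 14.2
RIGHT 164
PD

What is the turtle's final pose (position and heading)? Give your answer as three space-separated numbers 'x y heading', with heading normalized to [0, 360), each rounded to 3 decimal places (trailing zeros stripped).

Answer: 4 -9.2 106

Derivation:
Executing turtle program step by step:
Start: pos=(4,5), heading=270, pen down
PU: pen up
PU: pen up
FD 14.2: (4,5) -> (4,-9.2) [heading=270, move]
RT 164: heading 270 -> 106
PD: pen down
Final: pos=(4,-9.2), heading=106, 0 segment(s) drawn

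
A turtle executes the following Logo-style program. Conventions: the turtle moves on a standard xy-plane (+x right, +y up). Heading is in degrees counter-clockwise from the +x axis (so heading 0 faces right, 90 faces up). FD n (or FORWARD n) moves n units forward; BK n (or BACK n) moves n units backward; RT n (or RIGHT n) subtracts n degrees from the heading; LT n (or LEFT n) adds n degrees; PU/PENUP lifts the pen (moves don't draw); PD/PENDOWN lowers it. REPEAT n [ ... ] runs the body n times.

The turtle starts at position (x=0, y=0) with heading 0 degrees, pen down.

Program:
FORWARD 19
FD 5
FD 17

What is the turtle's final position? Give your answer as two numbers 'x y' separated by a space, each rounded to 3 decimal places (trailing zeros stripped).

Answer: 41 0

Derivation:
Executing turtle program step by step:
Start: pos=(0,0), heading=0, pen down
FD 19: (0,0) -> (19,0) [heading=0, draw]
FD 5: (19,0) -> (24,0) [heading=0, draw]
FD 17: (24,0) -> (41,0) [heading=0, draw]
Final: pos=(41,0), heading=0, 3 segment(s) drawn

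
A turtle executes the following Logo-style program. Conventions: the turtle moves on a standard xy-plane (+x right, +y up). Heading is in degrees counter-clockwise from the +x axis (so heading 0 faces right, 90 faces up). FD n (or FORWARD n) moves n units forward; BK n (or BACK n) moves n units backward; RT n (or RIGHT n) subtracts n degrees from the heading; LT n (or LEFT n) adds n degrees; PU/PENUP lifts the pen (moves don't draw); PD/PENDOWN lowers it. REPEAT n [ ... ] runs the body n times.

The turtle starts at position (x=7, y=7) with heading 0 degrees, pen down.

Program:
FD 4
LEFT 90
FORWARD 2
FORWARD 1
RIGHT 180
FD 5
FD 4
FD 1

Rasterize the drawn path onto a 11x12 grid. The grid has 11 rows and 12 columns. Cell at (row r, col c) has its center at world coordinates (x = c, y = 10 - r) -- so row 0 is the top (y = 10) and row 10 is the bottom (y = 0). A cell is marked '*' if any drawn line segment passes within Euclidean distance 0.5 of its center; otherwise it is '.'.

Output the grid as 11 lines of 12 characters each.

Answer: ...........*
...........*
...........*
.......*****
...........*
...........*
...........*
...........*
...........*
...........*
...........*

Derivation:
Segment 0: (7,7) -> (11,7)
Segment 1: (11,7) -> (11,9)
Segment 2: (11,9) -> (11,10)
Segment 3: (11,10) -> (11,5)
Segment 4: (11,5) -> (11,1)
Segment 5: (11,1) -> (11,0)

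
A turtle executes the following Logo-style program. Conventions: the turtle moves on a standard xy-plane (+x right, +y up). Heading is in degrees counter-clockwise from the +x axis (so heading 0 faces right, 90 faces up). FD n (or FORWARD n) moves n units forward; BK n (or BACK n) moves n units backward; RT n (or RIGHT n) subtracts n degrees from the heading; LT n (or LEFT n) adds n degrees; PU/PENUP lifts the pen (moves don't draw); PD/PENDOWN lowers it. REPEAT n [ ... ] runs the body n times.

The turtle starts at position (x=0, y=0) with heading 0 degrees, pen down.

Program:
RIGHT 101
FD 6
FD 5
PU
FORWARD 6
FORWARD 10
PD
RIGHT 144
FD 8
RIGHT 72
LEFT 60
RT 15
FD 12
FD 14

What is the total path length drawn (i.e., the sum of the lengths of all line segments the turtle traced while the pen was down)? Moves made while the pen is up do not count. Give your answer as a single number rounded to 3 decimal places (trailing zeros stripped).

Executing turtle program step by step:
Start: pos=(0,0), heading=0, pen down
RT 101: heading 0 -> 259
FD 6: (0,0) -> (-1.145,-5.89) [heading=259, draw]
FD 5: (-1.145,-5.89) -> (-2.099,-10.798) [heading=259, draw]
PU: pen up
FD 6: (-2.099,-10.798) -> (-3.244,-16.688) [heading=259, move]
FD 10: (-3.244,-16.688) -> (-5.152,-26.504) [heading=259, move]
PD: pen down
RT 144: heading 259 -> 115
FD 8: (-5.152,-26.504) -> (-8.533,-19.253) [heading=115, draw]
RT 72: heading 115 -> 43
LT 60: heading 43 -> 103
RT 15: heading 103 -> 88
FD 12: (-8.533,-19.253) -> (-8.114,-7.261) [heading=88, draw]
FD 14: (-8.114,-7.261) -> (-7.625,6.731) [heading=88, draw]
Final: pos=(-7.625,6.731), heading=88, 5 segment(s) drawn

Segment lengths:
  seg 1: (0,0) -> (-1.145,-5.89), length = 6
  seg 2: (-1.145,-5.89) -> (-2.099,-10.798), length = 5
  seg 3: (-5.152,-26.504) -> (-8.533,-19.253), length = 8
  seg 4: (-8.533,-19.253) -> (-8.114,-7.261), length = 12
  seg 5: (-8.114,-7.261) -> (-7.625,6.731), length = 14
Total = 45

Answer: 45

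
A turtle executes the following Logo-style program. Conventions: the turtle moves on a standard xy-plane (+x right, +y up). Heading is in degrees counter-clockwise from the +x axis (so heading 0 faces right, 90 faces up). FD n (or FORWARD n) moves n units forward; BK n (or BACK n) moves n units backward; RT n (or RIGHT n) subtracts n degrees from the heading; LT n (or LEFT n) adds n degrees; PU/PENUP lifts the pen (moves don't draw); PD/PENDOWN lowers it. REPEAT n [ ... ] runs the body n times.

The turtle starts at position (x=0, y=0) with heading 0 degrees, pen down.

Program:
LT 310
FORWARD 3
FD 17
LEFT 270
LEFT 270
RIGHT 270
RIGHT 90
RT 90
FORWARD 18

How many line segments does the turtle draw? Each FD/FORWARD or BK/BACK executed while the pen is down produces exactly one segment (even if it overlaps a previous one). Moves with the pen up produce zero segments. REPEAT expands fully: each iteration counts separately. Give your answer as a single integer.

Answer: 3

Derivation:
Executing turtle program step by step:
Start: pos=(0,0), heading=0, pen down
LT 310: heading 0 -> 310
FD 3: (0,0) -> (1.928,-2.298) [heading=310, draw]
FD 17: (1.928,-2.298) -> (12.856,-15.321) [heading=310, draw]
LT 270: heading 310 -> 220
LT 270: heading 220 -> 130
RT 270: heading 130 -> 220
RT 90: heading 220 -> 130
RT 90: heading 130 -> 40
FD 18: (12.856,-15.321) -> (26.645,-3.751) [heading=40, draw]
Final: pos=(26.645,-3.751), heading=40, 3 segment(s) drawn
Segments drawn: 3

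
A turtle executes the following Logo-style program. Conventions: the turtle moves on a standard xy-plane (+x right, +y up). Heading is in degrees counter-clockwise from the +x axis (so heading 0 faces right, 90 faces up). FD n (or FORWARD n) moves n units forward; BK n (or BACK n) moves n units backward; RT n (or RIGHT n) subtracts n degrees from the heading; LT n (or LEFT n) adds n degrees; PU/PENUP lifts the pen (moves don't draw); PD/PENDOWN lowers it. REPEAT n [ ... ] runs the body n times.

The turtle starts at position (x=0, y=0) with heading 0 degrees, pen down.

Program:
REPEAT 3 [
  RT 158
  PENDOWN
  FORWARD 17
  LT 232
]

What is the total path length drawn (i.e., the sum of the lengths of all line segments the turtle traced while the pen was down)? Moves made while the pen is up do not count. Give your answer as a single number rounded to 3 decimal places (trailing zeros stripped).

Executing turtle program step by step:
Start: pos=(0,0), heading=0, pen down
REPEAT 3 [
  -- iteration 1/3 --
  RT 158: heading 0 -> 202
  PD: pen down
  FD 17: (0,0) -> (-15.762,-6.368) [heading=202, draw]
  LT 232: heading 202 -> 74
  -- iteration 2/3 --
  RT 158: heading 74 -> 276
  PD: pen down
  FD 17: (-15.762,-6.368) -> (-13.985,-23.275) [heading=276, draw]
  LT 232: heading 276 -> 148
  -- iteration 3/3 --
  RT 158: heading 148 -> 350
  PD: pen down
  FD 17: (-13.985,-23.275) -> (2.757,-26.227) [heading=350, draw]
  LT 232: heading 350 -> 222
]
Final: pos=(2.757,-26.227), heading=222, 3 segment(s) drawn

Segment lengths:
  seg 1: (0,0) -> (-15.762,-6.368), length = 17
  seg 2: (-15.762,-6.368) -> (-13.985,-23.275), length = 17
  seg 3: (-13.985,-23.275) -> (2.757,-26.227), length = 17
Total = 51

Answer: 51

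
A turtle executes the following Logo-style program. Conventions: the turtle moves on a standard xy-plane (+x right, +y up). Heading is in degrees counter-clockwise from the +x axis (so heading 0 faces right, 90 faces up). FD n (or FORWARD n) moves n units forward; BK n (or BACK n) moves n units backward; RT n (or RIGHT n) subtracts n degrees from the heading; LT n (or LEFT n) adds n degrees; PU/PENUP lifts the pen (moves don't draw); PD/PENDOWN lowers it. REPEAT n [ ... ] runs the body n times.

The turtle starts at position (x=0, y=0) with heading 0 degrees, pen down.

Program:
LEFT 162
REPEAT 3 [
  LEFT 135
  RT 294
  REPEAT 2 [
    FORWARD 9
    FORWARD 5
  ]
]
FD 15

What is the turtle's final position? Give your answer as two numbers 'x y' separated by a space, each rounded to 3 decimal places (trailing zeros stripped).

Executing turtle program step by step:
Start: pos=(0,0), heading=0, pen down
LT 162: heading 0 -> 162
REPEAT 3 [
  -- iteration 1/3 --
  LT 135: heading 162 -> 297
  RT 294: heading 297 -> 3
  REPEAT 2 [
    -- iteration 1/2 --
    FD 9: (0,0) -> (8.988,0.471) [heading=3, draw]
    FD 5: (8.988,0.471) -> (13.981,0.733) [heading=3, draw]
    -- iteration 2/2 --
    FD 9: (13.981,0.733) -> (22.968,1.204) [heading=3, draw]
    FD 5: (22.968,1.204) -> (27.962,1.465) [heading=3, draw]
  ]
  -- iteration 2/3 --
  LT 135: heading 3 -> 138
  RT 294: heading 138 -> 204
  REPEAT 2 [
    -- iteration 1/2 --
    FD 9: (27.962,1.465) -> (19.74,-2.195) [heading=204, draw]
    FD 5: (19.74,-2.195) -> (15.172,-4.229) [heading=204, draw]
    -- iteration 2/2 --
    FD 9: (15.172,-4.229) -> (6.95,-7.89) [heading=204, draw]
    FD 5: (6.95,-7.89) -> (2.382,-9.923) [heading=204, draw]
  ]
  -- iteration 3/3 --
  LT 135: heading 204 -> 339
  RT 294: heading 339 -> 45
  REPEAT 2 [
    -- iteration 1/2 --
    FD 9: (2.382,-9.923) -> (8.746,-3.559) [heading=45, draw]
    FD 5: (8.746,-3.559) -> (12.282,-0.024) [heading=45, draw]
    -- iteration 2/2 --
    FD 9: (12.282,-0.024) -> (18.646,6.34) [heading=45, draw]
    FD 5: (18.646,6.34) -> (22.181,9.876) [heading=45, draw]
  ]
]
FD 15: (22.181,9.876) -> (32.788,20.482) [heading=45, draw]
Final: pos=(32.788,20.482), heading=45, 13 segment(s) drawn

Answer: 32.788 20.482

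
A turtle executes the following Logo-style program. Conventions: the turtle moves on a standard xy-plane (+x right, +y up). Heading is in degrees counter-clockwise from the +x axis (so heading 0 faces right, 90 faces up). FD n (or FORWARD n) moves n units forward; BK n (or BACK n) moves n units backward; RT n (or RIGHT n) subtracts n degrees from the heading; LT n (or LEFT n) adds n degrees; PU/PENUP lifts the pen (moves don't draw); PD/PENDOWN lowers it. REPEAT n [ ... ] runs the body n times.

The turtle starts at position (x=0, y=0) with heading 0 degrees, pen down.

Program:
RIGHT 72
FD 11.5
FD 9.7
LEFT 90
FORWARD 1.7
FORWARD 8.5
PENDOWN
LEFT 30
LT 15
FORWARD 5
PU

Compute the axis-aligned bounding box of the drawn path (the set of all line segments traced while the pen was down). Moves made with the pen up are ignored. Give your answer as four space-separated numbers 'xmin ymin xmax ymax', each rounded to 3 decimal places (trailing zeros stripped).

Executing turtle program step by step:
Start: pos=(0,0), heading=0, pen down
RT 72: heading 0 -> 288
FD 11.5: (0,0) -> (3.554,-10.937) [heading=288, draw]
FD 9.7: (3.554,-10.937) -> (6.551,-20.162) [heading=288, draw]
LT 90: heading 288 -> 18
FD 1.7: (6.551,-20.162) -> (8.168,-19.637) [heading=18, draw]
FD 8.5: (8.168,-19.637) -> (16.252,-17.01) [heading=18, draw]
PD: pen down
LT 30: heading 18 -> 48
LT 15: heading 48 -> 63
FD 5: (16.252,-17.01) -> (18.522,-12.555) [heading=63, draw]
PU: pen up
Final: pos=(18.522,-12.555), heading=63, 5 segment(s) drawn

Segment endpoints: x in {0, 3.554, 6.551, 8.168, 16.252, 18.522}, y in {-20.162, -19.637, -17.01, -12.555, -10.937, 0}
xmin=0, ymin=-20.162, xmax=18.522, ymax=0

Answer: 0 -20.162 18.522 0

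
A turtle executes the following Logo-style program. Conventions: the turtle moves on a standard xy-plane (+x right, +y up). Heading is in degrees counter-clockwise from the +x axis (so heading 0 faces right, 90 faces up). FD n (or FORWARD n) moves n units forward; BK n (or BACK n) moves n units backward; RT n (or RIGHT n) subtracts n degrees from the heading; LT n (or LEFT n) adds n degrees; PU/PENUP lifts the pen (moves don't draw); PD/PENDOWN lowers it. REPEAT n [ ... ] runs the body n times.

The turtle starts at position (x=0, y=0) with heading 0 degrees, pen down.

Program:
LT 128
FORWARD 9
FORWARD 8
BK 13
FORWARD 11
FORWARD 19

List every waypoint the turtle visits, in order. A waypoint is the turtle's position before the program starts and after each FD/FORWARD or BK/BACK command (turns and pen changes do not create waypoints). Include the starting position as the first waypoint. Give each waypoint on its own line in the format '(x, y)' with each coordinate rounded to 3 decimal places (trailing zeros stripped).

Answer: (0, 0)
(-5.541, 7.092)
(-10.466, 13.396)
(-2.463, 3.152)
(-9.235, 11.82)
(-20.932, 26.792)

Derivation:
Executing turtle program step by step:
Start: pos=(0,0), heading=0, pen down
LT 128: heading 0 -> 128
FD 9: (0,0) -> (-5.541,7.092) [heading=128, draw]
FD 8: (-5.541,7.092) -> (-10.466,13.396) [heading=128, draw]
BK 13: (-10.466,13.396) -> (-2.463,3.152) [heading=128, draw]
FD 11: (-2.463,3.152) -> (-9.235,11.82) [heading=128, draw]
FD 19: (-9.235,11.82) -> (-20.932,26.792) [heading=128, draw]
Final: pos=(-20.932,26.792), heading=128, 5 segment(s) drawn
Waypoints (6 total):
(0, 0)
(-5.541, 7.092)
(-10.466, 13.396)
(-2.463, 3.152)
(-9.235, 11.82)
(-20.932, 26.792)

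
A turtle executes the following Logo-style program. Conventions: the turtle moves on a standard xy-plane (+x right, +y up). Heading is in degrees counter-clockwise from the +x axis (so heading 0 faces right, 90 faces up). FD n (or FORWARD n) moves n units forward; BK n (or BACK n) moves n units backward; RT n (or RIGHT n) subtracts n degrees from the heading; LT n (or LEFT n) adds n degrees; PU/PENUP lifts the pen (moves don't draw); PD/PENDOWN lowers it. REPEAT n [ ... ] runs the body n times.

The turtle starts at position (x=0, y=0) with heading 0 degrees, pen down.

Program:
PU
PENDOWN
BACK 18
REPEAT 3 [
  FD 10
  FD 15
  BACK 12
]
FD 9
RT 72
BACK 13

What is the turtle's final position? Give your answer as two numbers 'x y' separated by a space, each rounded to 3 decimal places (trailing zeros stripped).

Answer: 25.983 12.364

Derivation:
Executing turtle program step by step:
Start: pos=(0,0), heading=0, pen down
PU: pen up
PD: pen down
BK 18: (0,0) -> (-18,0) [heading=0, draw]
REPEAT 3 [
  -- iteration 1/3 --
  FD 10: (-18,0) -> (-8,0) [heading=0, draw]
  FD 15: (-8,0) -> (7,0) [heading=0, draw]
  BK 12: (7,0) -> (-5,0) [heading=0, draw]
  -- iteration 2/3 --
  FD 10: (-5,0) -> (5,0) [heading=0, draw]
  FD 15: (5,0) -> (20,0) [heading=0, draw]
  BK 12: (20,0) -> (8,0) [heading=0, draw]
  -- iteration 3/3 --
  FD 10: (8,0) -> (18,0) [heading=0, draw]
  FD 15: (18,0) -> (33,0) [heading=0, draw]
  BK 12: (33,0) -> (21,0) [heading=0, draw]
]
FD 9: (21,0) -> (30,0) [heading=0, draw]
RT 72: heading 0 -> 288
BK 13: (30,0) -> (25.983,12.364) [heading=288, draw]
Final: pos=(25.983,12.364), heading=288, 12 segment(s) drawn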